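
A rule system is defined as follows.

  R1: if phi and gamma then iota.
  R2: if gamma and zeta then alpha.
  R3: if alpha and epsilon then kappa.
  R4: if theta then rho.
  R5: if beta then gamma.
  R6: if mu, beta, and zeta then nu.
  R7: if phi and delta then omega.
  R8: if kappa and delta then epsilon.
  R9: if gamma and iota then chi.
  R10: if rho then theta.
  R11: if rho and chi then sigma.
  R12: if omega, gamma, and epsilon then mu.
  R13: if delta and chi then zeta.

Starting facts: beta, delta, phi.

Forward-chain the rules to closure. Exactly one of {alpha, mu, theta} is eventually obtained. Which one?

beta holds, so gamma follows (R5).
phi and gamma hold, so iota follows (R1).
gamma and iota hold, so chi follows (R9).
delta and chi hold, so zeta follows (R13).
From gamma and zeta, R2 gives alpha.
theta would need rho (R10), but rho is never established. mu would need omega, gamma, and epsilon (R12), but epsilon is never established.

alpha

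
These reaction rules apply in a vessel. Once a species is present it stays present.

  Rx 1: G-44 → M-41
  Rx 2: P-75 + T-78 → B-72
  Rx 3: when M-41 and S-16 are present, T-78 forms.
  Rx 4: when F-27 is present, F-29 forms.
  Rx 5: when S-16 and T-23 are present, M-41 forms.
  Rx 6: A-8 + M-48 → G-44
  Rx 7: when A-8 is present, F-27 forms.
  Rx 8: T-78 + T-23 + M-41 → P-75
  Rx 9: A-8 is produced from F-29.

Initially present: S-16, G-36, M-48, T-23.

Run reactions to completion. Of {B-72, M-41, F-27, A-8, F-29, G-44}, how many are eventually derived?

2

S-16 and T-23 present → M-41 forms (Rx 5).
M-41 and S-16 present → T-78 forms (Rx 3).
T-78, T-23, and M-41 present → P-75 forms (Rx 8).
P-75 and T-78 present → B-72 forms (Rx 2).
B-72: reached.
M-41: reached.
F-27 would need A-8 (Rx 7), but A-8 never forms.
A-8 would need F-29 (Rx 9), but F-29 never forms.
F-29 would need F-27 (Rx 4), but F-27 never forms.
G-44 would need A-8 and M-48 (Rx 6), but A-8 never forms.
Reached: B-72 and M-41 — 2 of the 6.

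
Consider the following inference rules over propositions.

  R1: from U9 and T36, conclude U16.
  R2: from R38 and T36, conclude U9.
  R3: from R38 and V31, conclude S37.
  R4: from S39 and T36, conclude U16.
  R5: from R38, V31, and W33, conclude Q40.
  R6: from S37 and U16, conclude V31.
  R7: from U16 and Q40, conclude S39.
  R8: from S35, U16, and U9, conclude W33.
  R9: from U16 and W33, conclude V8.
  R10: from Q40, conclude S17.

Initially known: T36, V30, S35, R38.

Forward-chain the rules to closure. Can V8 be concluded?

From R38 and T36, R2 gives U9.
U9 and T36 hold, so U16 follows (R1).
From S35, U16, and U9, R8 gives W33.
U16 and W33 hold, so V8 follows (R9).

Yes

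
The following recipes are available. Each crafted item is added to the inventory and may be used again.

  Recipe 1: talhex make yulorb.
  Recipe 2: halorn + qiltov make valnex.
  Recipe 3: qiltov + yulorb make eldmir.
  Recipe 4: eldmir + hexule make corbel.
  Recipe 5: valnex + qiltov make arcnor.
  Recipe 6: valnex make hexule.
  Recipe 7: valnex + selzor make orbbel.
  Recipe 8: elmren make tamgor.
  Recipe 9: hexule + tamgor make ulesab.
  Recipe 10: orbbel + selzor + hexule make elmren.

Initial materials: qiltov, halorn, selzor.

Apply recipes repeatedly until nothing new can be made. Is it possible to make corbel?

corbel would need eldmir and hexule (Recipe 4), but eldmir is never obtained.

No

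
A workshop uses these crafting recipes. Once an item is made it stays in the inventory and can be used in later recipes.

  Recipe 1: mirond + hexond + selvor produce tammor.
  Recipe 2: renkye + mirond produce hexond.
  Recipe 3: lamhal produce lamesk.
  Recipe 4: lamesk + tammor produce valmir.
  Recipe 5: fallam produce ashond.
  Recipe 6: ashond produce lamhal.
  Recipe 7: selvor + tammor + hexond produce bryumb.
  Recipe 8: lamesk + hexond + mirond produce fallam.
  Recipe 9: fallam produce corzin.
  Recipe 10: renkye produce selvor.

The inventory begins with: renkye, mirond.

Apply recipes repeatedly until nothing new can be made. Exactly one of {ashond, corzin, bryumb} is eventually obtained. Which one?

bryumb

renkye → selvor (Recipe 10).
renkye + mirond → hexond (Recipe 2).
mirond + hexond + selvor → tammor (Recipe 1).
selvor + tammor + hexond → bryumb (Recipe 7).
ashond would need fallam (Recipe 5), but fallam is never obtained. corzin would need fallam (Recipe 9), but fallam is never obtained.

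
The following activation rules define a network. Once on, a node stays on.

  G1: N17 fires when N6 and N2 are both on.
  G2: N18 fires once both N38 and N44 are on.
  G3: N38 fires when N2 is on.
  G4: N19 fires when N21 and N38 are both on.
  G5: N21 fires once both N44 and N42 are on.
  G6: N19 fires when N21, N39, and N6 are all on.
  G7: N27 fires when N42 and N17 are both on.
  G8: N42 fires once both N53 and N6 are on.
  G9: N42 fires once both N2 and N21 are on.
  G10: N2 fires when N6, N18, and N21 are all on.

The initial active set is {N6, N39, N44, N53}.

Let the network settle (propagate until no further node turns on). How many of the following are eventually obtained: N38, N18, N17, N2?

N38 would need N2 (G3), but N2 never turns on.
N18 would need N38 and N44 (G2), but N38 never turns on.
N17 would need N6 and N2 (G1), but N2 never turns on.
N2 would need N6, N18, and N21 (G10), but N18 never turns on.
None of the 4 are reached.

0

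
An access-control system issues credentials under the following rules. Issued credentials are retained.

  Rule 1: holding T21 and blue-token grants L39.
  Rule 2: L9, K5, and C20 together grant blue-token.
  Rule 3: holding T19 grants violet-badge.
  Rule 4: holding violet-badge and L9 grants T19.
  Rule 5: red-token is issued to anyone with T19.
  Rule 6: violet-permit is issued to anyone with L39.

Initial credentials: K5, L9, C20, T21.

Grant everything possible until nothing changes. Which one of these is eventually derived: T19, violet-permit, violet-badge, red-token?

violet-permit

Holding L9, K5, and C20 grants blue-token (Rule 2).
Holding T21 and blue-token grants L39 (Rule 1).
Holding L39 grants violet-permit (Rule 6).
red-token would need T19 (Rule 5), but T19 is never granted. T19 would need violet-badge and L9 (Rule 4), but violet-badge is never granted. violet-badge would need T19 (Rule 3), but T19 is never granted.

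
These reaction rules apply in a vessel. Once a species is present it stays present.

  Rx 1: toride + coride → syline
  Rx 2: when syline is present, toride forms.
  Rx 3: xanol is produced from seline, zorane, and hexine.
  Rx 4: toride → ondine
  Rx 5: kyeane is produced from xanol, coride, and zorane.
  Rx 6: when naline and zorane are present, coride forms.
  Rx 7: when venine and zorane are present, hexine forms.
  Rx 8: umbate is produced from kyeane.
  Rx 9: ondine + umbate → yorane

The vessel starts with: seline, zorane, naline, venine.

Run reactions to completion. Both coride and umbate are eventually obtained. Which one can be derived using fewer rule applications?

coride: naline and zorane present → coride forms (Rx 6). [1 rule application]
umbate: naline and zorane present → coride forms (Rx 6). venine and zorane present → hexine forms (Rx 7). seline, zorane, and hexine present → xanol forms (Rx 3). xanol, coride, and zorane present → kyeane forms (Rx 5). kyeane present → umbate forms (Rx 8). [5 rule applications]
coride needs fewer.

coride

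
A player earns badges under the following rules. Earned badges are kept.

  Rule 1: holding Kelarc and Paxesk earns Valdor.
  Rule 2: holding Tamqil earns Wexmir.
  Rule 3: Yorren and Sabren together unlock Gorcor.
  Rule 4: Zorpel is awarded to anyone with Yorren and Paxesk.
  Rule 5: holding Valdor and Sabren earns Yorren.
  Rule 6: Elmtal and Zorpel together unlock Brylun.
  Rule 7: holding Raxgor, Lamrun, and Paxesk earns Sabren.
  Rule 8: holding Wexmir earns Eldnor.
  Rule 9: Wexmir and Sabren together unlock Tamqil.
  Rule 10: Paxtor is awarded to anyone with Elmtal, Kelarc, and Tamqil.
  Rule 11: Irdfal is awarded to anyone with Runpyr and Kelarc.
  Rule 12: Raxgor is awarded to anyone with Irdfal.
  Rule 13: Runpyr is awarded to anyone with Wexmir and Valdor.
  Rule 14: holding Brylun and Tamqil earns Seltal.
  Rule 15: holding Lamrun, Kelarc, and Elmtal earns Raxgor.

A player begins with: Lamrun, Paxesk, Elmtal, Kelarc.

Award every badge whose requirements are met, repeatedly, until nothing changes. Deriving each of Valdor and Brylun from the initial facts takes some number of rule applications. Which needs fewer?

Valdor

Valdor: With Kelarc and Paxesk, Valdor is earned (Rule 1). [1 rule application]
Brylun: With Lamrun, Kelarc, and Elmtal, Raxgor is earned (Rule 15). With Kelarc and Paxesk, Valdor is earned (Rule 1). With Raxgor, Lamrun, and Paxesk, Sabren is earned (Rule 7). With Valdor and Sabren, Yorren is earned (Rule 5). With Yorren and Paxesk, Zorpel is earned (Rule 4). With Elmtal and Zorpel, Brylun is earned (Rule 6). [6 rule applications]
Valdor needs fewer.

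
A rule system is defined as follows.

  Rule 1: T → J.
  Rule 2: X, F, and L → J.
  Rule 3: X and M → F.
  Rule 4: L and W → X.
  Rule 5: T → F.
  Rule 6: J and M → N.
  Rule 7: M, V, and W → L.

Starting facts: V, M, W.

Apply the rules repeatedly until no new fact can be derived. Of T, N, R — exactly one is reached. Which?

N

From M, V, and W, Rule 7 gives L.
From L and W, Rule 4 gives X.
X and M hold, so F follows (Rule 3).
From X, F, and L, Rule 2 gives J.
From J and M, Rule 6 gives N.
No rule produces T, and it is not given. No rule produces R, and it is not given.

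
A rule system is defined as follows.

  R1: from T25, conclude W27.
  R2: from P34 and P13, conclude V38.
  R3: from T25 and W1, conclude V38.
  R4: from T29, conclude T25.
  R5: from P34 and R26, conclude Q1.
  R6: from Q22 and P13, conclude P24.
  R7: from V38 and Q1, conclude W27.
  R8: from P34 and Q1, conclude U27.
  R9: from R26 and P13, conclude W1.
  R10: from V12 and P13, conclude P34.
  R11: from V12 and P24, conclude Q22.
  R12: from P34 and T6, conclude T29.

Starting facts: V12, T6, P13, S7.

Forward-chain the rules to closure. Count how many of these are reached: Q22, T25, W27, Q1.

2

From V12 and P13, R10 gives P34.
From P34 and T6, R12 gives T29.
From T29, R4 gives T25.
T25 holds, so W27 follows (R1).
Q22 would need V12 and P24 (R11), but P24 is never established.
T25: reached.
W27: reached.
Q1 would need P34 and R26 (R5), but R26 is never established.
Reached: T25 and W27 — 2 of the 4.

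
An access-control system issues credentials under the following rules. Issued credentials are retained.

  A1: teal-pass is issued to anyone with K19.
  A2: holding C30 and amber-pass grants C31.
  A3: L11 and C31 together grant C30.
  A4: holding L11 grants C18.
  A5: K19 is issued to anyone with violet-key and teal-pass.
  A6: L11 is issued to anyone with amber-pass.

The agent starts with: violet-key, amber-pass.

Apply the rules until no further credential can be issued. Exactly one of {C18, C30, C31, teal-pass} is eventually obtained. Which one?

C18

Holding amber-pass grants L11 (A6).
Holding L11 grants C18 (A4).
teal-pass would need K19 (A1), but K19 is never granted. C31 would need C30 and amber-pass (A2), but C30 is never granted. C30 would need L11 and C31 (A3), but C31 is never granted.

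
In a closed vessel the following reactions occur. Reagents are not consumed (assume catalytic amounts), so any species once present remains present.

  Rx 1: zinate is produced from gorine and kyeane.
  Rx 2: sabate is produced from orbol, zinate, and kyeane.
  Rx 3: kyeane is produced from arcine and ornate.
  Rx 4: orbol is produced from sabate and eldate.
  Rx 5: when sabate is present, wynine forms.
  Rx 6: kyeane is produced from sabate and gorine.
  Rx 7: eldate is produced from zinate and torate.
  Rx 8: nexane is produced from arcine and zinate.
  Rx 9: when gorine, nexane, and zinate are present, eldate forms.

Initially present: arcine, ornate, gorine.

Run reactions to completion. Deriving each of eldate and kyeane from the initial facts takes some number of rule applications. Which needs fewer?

kyeane: arcine and ornate present → kyeane forms (Rx 3). [1 rule application]
eldate: arcine and ornate present → kyeane forms (Rx 3). gorine and kyeane present → zinate forms (Rx 1). arcine and zinate present → nexane forms (Rx 8). gorine, nexane, and zinate present → eldate forms (Rx 9). [4 rule applications]
kyeane needs fewer.

kyeane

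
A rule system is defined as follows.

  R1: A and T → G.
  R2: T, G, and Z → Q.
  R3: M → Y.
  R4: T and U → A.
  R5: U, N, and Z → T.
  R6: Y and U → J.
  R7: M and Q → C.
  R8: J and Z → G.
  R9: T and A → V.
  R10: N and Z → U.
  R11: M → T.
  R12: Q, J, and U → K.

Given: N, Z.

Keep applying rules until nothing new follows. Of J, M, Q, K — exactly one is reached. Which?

Q

From N and Z, R10 gives U.
From U, N, and Z, R5 gives T.
From T and U, R4 gives A.
From A and T, R1 gives G.
From T, G, and Z, R2 gives Q.
No rule produces M, and it is not given. K would need Q, J, and U (R12), but J is never established. J would need Y and U (R6), but Y is never established.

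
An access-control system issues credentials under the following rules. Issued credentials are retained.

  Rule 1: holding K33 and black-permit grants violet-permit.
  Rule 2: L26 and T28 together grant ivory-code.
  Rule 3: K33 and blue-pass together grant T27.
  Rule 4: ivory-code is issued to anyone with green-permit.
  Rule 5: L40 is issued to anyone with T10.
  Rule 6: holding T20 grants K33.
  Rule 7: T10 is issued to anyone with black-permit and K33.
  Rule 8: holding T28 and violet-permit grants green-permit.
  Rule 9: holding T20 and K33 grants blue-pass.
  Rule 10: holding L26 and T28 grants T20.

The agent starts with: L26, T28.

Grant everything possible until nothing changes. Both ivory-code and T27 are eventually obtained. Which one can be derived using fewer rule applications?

ivory-code: Holding L26 and T28 grants ivory-code (Rule 2). [1 rule application]
T27: Holding L26 and T28 grants T20 (Rule 10). Holding T20 grants K33 (Rule 6). Holding T20 and K33 grants blue-pass (Rule 9). Holding K33 and blue-pass grants T27 (Rule 3). [4 rule applications]
ivory-code needs fewer.

ivory-code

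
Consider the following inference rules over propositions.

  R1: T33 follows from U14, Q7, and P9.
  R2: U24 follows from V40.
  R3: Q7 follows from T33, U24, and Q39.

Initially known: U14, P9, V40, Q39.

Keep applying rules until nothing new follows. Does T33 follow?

T33 would need U14, Q7, and P9 (R1), but Q7 is never established.

No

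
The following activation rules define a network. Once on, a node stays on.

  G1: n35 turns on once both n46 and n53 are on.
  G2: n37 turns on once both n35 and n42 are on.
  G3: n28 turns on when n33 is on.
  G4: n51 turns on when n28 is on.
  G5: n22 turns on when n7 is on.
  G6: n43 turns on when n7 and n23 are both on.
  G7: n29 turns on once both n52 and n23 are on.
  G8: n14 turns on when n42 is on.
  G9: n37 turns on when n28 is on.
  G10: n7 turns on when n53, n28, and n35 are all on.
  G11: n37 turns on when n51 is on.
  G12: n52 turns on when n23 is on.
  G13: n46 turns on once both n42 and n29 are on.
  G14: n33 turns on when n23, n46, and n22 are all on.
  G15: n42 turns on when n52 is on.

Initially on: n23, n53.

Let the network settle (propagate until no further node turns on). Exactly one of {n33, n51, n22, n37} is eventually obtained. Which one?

G12: n23 on → n52 on.
n52 and n23 are on, so n29 turns on (G7).
G15: n52 on → n42 on.
G13: n42 and n29 on → n46 on.
n46 and n53 are on, so n35 turns on (G1).
G2: n35 and n42 on → n37 on.
n22 would need n7 (G5), but n7 never turns on. n51 would need n28 (G4), but n28 never turns on. n33 would need n23, n46, and n22 (G14), but n22 never turns on.

n37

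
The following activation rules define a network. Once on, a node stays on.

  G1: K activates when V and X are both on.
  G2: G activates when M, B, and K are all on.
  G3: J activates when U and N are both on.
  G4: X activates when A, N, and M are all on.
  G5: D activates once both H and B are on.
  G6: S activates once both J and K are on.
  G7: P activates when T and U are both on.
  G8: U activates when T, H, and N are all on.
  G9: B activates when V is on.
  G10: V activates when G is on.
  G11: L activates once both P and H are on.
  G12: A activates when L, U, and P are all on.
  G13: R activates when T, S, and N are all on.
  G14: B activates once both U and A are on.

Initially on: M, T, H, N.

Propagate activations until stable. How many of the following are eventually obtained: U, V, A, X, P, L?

5

G8: T, H, and N on → U on.
G7: T and U on → P on.
P and H are on, so L activates (G11).
G12: L, U, and P on → A on.
A, N, and M are on, so X activates (G4).
U: reached.
V would need G (G10), but G never turns on.
A: reached.
X: reached.
P: reached.
L: reached.
Reached: U, A, X, P, and L — 5 of the 6.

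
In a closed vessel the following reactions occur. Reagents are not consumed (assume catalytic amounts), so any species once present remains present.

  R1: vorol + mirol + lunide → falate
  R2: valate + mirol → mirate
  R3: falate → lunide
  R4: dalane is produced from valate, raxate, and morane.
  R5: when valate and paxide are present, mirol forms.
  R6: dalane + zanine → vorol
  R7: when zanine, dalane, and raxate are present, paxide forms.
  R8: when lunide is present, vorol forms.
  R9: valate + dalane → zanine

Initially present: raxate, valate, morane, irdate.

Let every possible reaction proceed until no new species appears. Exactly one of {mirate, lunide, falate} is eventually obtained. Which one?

mirate

valate, raxate, and morane present → dalane forms (R4).
valate and dalane present → zanine forms (R9).
zanine, dalane, and raxate present → paxide forms (R7).
valate and paxide present → mirol forms (R5).
valate and mirol present → mirate forms (R2).
lunide would need falate (R3), but falate never forms. falate would need vorol, mirol, and lunide (R1), but lunide never forms.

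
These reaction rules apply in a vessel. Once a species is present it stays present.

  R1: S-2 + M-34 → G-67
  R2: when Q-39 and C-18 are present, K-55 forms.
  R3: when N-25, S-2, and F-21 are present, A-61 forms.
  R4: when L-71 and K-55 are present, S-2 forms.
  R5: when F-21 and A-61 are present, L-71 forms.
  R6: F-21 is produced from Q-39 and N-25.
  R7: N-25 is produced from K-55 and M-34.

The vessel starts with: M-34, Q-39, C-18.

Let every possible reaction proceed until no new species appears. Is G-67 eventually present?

No

G-67 would need S-2 and M-34 (R1), but S-2 never forms.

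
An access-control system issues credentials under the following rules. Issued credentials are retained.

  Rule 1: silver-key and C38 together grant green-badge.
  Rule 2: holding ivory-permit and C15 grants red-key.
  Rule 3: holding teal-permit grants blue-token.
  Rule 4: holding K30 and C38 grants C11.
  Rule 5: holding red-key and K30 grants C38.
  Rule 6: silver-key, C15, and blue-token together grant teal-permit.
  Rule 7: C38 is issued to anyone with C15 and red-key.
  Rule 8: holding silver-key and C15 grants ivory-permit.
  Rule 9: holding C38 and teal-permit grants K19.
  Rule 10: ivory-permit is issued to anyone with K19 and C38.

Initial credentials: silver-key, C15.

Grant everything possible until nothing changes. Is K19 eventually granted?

K19 would need C38 and teal-permit (Rule 9), but teal-permit is never granted.

No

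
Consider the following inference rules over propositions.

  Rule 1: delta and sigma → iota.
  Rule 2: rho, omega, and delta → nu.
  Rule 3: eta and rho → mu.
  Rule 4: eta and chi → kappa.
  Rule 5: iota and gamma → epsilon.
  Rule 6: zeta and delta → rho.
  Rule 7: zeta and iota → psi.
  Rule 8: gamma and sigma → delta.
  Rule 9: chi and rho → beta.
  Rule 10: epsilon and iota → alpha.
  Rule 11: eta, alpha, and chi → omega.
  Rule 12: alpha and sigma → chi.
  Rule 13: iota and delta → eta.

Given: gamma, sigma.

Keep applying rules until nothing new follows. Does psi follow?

No

psi would need zeta and iota (Rule 7), but zeta is never established.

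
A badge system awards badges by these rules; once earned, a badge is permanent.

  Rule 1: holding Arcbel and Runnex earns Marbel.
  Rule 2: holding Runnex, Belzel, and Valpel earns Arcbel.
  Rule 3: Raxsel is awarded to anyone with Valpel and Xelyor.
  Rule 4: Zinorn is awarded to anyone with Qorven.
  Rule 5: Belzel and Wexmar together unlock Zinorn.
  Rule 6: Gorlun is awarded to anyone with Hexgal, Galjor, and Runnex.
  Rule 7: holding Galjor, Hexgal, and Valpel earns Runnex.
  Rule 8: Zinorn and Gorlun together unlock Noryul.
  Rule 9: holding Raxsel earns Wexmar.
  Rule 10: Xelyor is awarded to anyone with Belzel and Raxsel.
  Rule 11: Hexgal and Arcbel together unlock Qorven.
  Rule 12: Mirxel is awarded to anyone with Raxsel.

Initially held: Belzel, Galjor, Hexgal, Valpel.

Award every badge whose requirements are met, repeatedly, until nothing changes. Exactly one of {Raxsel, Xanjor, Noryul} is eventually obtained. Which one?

With Galjor, Hexgal, and Valpel, Runnex is earned (Rule 7).
With Hexgal, Galjor, and Runnex, Gorlun is earned (Rule 6).
With Runnex, Belzel, and Valpel, Arcbel is earned (Rule 2).
With Hexgal and Arcbel, Qorven is earned (Rule 11).
With Qorven, Zinorn is earned (Rule 4).
With Zinorn and Gorlun, Noryul is earned (Rule 8).
No rule produces Xanjor, and it is not given. Raxsel would need Valpel and Xelyor (Rule 3), but Xelyor is never earned.

Noryul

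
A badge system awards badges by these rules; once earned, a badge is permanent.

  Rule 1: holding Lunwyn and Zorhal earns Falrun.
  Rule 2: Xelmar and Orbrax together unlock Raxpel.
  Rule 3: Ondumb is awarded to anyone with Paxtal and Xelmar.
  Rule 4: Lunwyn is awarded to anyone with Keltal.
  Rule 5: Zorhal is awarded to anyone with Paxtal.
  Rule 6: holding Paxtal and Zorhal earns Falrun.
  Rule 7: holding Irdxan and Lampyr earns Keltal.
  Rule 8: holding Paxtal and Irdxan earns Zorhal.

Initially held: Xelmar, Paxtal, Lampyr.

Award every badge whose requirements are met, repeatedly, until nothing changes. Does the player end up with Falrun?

Yes

With Paxtal, Zorhal is earned (Rule 5).
With Paxtal and Zorhal, Falrun is earned (Rule 6).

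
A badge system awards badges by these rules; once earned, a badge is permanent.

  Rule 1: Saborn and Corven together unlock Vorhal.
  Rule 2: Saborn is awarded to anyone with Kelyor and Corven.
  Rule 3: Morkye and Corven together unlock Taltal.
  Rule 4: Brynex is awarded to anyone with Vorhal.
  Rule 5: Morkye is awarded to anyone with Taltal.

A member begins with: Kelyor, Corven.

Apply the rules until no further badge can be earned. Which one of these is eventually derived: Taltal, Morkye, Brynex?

Brynex

With Kelyor and Corven, Saborn is earned (Rule 2).
With Saborn and Corven, Vorhal is earned (Rule 1).
With Vorhal, Brynex is earned (Rule 4).
Taltal would need Morkye and Corven (Rule 3), but Morkye is never earned. Morkye would need Taltal (Rule 5), but Taltal is never earned.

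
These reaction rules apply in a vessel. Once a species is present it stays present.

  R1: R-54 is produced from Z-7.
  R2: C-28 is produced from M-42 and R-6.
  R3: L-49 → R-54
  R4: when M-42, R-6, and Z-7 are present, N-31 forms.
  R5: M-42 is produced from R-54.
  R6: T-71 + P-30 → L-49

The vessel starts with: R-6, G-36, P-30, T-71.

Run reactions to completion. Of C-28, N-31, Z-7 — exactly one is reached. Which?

C-28

T-71 and P-30 present → L-49 forms (R6).
L-49 present → R-54 forms (R3).
R-54 present → M-42 forms (R5).
M-42 and R-6 present → C-28 forms (R2).
N-31 would need M-42, R-6, and Z-7 (R4), but Z-7 never forms. No rule produces Z-7, and it is not given.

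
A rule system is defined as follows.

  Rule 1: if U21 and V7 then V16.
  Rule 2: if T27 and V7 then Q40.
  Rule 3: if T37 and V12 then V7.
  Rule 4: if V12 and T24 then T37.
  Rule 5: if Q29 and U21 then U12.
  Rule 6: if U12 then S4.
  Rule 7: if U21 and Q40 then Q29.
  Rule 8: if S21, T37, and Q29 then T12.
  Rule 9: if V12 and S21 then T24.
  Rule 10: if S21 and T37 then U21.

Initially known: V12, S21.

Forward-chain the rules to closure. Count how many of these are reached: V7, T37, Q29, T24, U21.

From V12 and S21, Rule 9 gives T24.
V12 and T24 hold, so T37 follows (Rule 4).
From S21 and T37, Rule 10 gives U21.
From T37 and V12, Rule 3 gives V7.
V7: reached.
T37: reached.
Q29 would need U21 and Q40 (Rule 7), but Q40 is never established.
T24: reached.
U21: reached.
Reached: V7, T37, T24, and U21 — 4 of the 5.

4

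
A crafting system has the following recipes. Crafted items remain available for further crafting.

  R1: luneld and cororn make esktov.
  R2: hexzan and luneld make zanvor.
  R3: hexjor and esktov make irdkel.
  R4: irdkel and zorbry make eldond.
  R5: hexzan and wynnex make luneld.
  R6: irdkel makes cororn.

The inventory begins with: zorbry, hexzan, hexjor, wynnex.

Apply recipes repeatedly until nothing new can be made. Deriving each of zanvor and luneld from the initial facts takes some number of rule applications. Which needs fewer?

luneld: hexzan and wynnex → luneld (R5). [1 rule application]
zanvor: hexzan and wynnex → luneld (R5). Using R2, hexzan and luneld make zanvor. [2 rule applications]
luneld needs fewer.

luneld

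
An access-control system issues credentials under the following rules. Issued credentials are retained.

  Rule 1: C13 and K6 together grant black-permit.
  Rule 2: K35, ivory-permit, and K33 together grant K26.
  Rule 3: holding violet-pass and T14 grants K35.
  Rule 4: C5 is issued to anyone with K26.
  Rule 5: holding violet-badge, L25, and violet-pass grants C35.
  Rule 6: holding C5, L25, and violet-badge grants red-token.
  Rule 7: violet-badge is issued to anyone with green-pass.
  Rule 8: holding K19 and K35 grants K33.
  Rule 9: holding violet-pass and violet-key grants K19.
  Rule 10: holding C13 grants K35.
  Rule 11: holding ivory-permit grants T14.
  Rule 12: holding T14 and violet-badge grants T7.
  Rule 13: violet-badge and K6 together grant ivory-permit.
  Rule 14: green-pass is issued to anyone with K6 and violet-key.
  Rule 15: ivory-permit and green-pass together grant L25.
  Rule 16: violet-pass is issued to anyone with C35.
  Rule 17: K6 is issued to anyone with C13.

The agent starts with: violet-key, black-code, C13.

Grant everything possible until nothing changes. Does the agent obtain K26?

No

K26 would need K35, ivory-permit, and K33 (Rule 2), but K33 is never granted.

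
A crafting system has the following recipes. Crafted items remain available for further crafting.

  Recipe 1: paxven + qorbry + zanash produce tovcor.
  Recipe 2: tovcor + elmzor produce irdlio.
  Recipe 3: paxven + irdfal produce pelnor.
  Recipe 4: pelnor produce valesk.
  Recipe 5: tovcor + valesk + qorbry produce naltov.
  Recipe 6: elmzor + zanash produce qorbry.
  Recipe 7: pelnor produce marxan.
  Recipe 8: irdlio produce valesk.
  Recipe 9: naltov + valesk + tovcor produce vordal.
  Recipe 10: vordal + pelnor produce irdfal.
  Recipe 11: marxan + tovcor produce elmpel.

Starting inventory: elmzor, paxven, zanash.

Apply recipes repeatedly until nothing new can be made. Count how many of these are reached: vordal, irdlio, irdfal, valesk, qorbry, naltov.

elmzor + zanash → qorbry (Recipe 6).
Using Recipe 1, paxven, qorbry, and zanash make tovcor.
Using Recipe 2, tovcor and elmzor make irdlio.
Using Recipe 8, irdlio makes valesk.
tovcor + valesk + qorbry → naltov (Recipe 5).
naltov + valesk + tovcor → vordal (Recipe 9).
vordal: reached.
irdlio: reached.
irdfal would need vordal and pelnor (Recipe 10), but pelnor is never obtained.
valesk: reached.
qorbry: reached.
naltov: reached.
Reached: vordal, irdlio, valesk, qorbry, and naltov — 5 of the 6.

5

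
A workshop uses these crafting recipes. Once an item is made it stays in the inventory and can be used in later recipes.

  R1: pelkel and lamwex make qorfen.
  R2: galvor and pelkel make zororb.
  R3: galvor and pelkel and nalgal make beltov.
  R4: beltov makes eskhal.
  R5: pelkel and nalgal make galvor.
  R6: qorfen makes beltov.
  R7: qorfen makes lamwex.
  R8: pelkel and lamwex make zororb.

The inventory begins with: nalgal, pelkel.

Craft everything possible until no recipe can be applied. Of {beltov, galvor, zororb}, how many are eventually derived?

3

Using R5, pelkel and nalgal make galvor.
Using R3, galvor, pelkel, and nalgal make beltov.
Using R2, galvor and pelkel make zororb.
beltov: reached.
galvor: reached.
zororb: reached.
All 3 are reached.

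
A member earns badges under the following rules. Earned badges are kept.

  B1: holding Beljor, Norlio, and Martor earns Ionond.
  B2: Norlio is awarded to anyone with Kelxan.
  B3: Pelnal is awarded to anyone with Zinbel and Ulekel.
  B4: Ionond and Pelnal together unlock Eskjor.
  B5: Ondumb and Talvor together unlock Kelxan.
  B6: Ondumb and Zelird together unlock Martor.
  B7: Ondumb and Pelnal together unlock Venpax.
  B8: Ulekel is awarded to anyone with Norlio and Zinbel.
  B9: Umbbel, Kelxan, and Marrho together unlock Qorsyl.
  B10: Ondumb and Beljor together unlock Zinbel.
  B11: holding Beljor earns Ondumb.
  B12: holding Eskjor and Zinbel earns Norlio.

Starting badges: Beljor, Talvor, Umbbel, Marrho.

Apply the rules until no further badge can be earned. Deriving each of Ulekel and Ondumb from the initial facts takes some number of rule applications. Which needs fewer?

Ondumb

Ondumb: With Beljor, Ondumb is earned (B11). [1 rule application]
Ulekel: With Beljor, Ondumb is earned (B11). With Ondumb and Beljor, Zinbel is earned (B10). With Ondumb and Talvor, Kelxan is earned (B5). With Kelxan, Norlio is earned (B2). With Norlio and Zinbel, Ulekel is earned (B8). [5 rule applications]
Ondumb needs fewer.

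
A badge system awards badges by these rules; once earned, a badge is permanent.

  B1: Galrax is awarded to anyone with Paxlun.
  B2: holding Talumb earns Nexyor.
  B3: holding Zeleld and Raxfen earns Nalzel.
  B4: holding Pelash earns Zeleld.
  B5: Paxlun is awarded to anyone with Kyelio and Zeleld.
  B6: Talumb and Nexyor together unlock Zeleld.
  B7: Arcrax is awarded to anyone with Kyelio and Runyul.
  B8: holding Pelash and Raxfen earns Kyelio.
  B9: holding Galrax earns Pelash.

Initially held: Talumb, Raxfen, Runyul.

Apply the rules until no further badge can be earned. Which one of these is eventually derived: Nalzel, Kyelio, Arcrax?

Nalzel

With Talumb, Nexyor is earned (B2).
With Talumb and Nexyor, Zeleld is earned (B6).
With Zeleld and Raxfen, Nalzel is earned (B3).
Arcrax would need Kyelio and Runyul (B7), but Kyelio is never earned. Kyelio would need Pelash and Raxfen (B8), but Pelash is never earned.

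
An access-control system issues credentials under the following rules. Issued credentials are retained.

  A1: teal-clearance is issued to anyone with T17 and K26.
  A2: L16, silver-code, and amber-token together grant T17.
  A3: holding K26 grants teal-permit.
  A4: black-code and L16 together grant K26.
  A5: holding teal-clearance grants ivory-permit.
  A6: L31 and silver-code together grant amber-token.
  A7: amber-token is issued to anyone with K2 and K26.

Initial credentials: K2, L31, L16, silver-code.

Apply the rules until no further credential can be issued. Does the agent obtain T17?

Yes

Holding L31 and silver-code grants amber-token (A6).
Holding L16, silver-code, and amber-token grants T17 (A2).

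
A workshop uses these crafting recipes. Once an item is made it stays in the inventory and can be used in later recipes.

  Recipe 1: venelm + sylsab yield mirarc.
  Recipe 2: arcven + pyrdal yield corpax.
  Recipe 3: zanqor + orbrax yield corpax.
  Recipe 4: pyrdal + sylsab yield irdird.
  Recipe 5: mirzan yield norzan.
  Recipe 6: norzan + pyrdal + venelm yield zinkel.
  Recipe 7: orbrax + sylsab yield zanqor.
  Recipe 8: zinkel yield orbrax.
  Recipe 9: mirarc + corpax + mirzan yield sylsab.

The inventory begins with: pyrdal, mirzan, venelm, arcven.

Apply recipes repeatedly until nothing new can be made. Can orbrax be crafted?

Using Recipe 5, mirzan makes norzan.
Using Recipe 6, norzan, pyrdal, and venelm make zinkel.
zinkel → orbrax (Recipe 8).

Yes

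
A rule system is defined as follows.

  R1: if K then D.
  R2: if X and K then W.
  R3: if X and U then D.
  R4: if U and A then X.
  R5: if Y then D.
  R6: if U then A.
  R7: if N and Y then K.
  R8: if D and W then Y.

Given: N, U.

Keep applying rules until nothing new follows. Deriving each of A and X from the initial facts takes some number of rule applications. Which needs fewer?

A

A: From U, R6 gives A. [1 rule application]
X: U holds, so A follows (R6). U and A hold, so X follows (R4). [2 rule applications]
A needs fewer.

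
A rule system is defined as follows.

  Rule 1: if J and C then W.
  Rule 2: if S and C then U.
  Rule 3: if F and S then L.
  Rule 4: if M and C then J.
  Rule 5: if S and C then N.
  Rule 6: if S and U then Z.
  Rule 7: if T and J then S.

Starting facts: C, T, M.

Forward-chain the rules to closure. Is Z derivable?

Yes

From M and C, Rule 4 gives J.
From T and J, Rule 7 gives S.
From S and C, Rule 2 gives U.
S and U hold, so Z follows (Rule 6).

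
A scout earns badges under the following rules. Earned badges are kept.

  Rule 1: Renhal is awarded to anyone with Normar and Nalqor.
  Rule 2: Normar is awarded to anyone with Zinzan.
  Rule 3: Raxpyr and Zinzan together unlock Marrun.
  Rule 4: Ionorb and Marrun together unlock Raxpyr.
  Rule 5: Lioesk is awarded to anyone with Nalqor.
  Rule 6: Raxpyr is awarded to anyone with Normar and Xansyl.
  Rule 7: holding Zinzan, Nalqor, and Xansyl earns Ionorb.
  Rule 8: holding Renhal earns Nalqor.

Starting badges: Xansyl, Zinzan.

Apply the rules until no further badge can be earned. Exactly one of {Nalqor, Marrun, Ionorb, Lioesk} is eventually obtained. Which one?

With Zinzan, Normar is earned (Rule 2).
With Normar and Xansyl, Raxpyr is earned (Rule 6).
With Raxpyr and Zinzan, Marrun is earned (Rule 3).
Lioesk would need Nalqor (Rule 5), but Nalqor is never earned. Ionorb would need Zinzan, Nalqor, and Xansyl (Rule 7), but Nalqor is never earned. Nalqor would need Renhal (Rule 8), but Renhal is never earned.

Marrun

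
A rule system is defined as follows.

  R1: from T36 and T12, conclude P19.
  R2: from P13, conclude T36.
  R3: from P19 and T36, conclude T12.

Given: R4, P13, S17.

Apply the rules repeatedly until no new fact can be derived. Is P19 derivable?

P19 would need T36 and T12 (R1), but T12 is never established.

No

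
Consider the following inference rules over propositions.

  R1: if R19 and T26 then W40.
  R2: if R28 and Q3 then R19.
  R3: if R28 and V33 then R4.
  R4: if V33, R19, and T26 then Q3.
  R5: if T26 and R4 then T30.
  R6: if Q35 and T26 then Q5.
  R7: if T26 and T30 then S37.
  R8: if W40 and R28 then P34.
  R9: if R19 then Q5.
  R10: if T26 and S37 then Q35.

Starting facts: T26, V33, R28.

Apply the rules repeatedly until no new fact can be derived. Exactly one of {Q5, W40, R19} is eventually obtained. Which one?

R28 and V33 hold, so R4 follows (R3).
From T26 and R4, R5 gives T30.
From T26 and T30, R7 gives S37.
From T26 and S37, R10 gives Q35.
Q35 and T26 hold, so Q5 follows (R6).
R19 would need R28 and Q3 (R2), but Q3 is never established. W40 would need R19 and T26 (R1), but R19 is never established.

Q5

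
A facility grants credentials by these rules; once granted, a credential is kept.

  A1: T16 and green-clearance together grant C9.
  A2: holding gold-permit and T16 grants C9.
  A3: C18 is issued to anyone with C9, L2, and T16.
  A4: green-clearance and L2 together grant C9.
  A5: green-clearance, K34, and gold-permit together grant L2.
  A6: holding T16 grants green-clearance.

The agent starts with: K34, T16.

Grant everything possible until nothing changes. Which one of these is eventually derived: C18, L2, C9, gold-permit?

C9

Holding T16 grants green-clearance (A6).
Holding T16 and green-clearance grants C9 (A1).
C18 would need C9, L2, and T16 (A3), but L2 is never granted. L2 would need green-clearance, K34, and gold-permit (A5), but gold-permit is never granted. No rule produces gold-permit, and it is not given.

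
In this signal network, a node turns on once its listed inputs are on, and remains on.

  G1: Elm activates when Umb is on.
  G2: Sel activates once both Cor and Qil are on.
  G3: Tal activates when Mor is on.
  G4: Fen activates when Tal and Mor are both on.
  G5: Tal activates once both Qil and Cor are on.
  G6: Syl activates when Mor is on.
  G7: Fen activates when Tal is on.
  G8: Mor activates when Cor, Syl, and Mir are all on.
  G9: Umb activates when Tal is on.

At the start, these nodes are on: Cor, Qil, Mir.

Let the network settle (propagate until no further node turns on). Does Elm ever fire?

Yes

Qil and Cor are on, so Tal activates (G5).
G9: Tal on → Umb on.
G1: Umb on → Elm on.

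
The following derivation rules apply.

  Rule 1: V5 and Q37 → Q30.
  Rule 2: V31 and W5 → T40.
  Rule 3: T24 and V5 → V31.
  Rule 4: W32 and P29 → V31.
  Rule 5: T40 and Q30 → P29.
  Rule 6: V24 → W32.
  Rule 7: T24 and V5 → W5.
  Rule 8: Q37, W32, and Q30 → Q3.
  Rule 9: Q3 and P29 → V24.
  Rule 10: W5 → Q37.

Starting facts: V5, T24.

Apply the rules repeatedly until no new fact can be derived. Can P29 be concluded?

T24 and V5 hold, so V31 follows (Rule 3).
T24 and V5 hold, so W5 follows (Rule 7).
From W5, Rule 10 gives Q37.
From V31 and W5, Rule 2 gives T40.
V5 and Q37 hold, so Q30 follows (Rule 1).
T40 and Q30 hold, so P29 follows (Rule 5).

Yes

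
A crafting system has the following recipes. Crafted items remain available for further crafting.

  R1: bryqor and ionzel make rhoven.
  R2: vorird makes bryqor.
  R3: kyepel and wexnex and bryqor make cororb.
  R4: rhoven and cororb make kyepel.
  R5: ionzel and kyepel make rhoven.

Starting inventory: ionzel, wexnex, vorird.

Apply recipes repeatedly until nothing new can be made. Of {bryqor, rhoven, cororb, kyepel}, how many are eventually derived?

vorird → bryqor (R2).
Using R1, bryqor and ionzel make rhoven.
bryqor: reached.
rhoven: reached.
cororb would need kyepel, wexnex, and bryqor (R3), but kyepel is never obtained.
kyepel would need rhoven and cororb (R4), but cororb is never obtained.
Reached: bryqor and rhoven — 2 of the 4.

2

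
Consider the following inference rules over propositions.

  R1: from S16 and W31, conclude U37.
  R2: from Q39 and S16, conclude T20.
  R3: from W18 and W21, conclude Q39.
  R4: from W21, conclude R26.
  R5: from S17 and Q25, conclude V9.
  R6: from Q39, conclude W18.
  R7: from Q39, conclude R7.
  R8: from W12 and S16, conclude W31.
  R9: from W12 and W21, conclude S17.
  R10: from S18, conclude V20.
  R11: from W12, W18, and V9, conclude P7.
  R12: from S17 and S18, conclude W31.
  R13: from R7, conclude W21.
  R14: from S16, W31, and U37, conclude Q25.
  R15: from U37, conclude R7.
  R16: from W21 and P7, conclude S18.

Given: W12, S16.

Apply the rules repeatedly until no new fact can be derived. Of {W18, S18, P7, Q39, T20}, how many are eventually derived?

0

W18 would need Q39 (R6), but Q39 is never established.
S18 would need W21 and P7 (R16), but P7 is never established.
P7 would need W12, W18, and V9 (R11), but W18 is never established.
Q39 would need W18 and W21 (R3), but W18 is never established.
T20 would need Q39 and S16 (R2), but Q39 is never established.
None of the 5 are reached.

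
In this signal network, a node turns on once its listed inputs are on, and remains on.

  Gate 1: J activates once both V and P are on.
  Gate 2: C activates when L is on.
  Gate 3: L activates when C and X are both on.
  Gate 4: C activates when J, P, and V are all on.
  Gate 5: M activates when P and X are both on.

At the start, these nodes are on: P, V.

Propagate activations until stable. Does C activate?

Gate 1: V and P on → J on.
J, P, and V are on, so C activates (Gate 4).

Yes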